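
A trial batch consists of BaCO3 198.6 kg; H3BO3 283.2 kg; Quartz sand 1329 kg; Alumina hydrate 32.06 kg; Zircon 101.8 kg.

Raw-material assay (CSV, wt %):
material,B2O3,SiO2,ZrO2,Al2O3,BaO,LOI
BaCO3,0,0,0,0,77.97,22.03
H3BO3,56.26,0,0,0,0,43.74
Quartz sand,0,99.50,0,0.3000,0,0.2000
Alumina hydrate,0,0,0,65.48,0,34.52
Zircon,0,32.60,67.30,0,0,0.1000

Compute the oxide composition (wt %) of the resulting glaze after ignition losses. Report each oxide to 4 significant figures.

Intermediates are shown (rounded to four significant figures) when written out — each numeric step keeps exact precision through the solve — exactly one rounding is applied to each reported number. Derived quantities are computed from the weighed amounts per 1763 kg of glass in full precision (the five compositions, glass mass, yield, ignition loss, totals) as set out in problem or answer.
Per-oxide mass from batch:
  B2O3: 283.2·0.5626 = 159.3 kg
  SiO2: 1329·0.9950 + 101.8·0.3260 = 1356 kg
  ZrO2: 101.8·0.6730 = 68.51 kg
  Al2O3: 1329·0.003000 + 32.06·0.6548 = 24.98 kg
  BaO: 198.6·0.7797 = 154.8 kg
LOI: 198.6·0.2203 + 283.2·0.4374 + 1329·0.002000 + 32.06·0.3452 + 101.8·0.001000 = 181.5 kg
Glass = total batch minus LOI = 1945 − 181.5 = 1763 kg (equal to the oxide-mass sum)
percent by weight: oxide/glass ×100

Glass mass = 1763 kg (batch 1945 − LOI 181.5).
Composition: B2O3 9.036%, SiO2 76.88%, ZrO2 3.886%, Al2O3 1.417%, BaO 8.782%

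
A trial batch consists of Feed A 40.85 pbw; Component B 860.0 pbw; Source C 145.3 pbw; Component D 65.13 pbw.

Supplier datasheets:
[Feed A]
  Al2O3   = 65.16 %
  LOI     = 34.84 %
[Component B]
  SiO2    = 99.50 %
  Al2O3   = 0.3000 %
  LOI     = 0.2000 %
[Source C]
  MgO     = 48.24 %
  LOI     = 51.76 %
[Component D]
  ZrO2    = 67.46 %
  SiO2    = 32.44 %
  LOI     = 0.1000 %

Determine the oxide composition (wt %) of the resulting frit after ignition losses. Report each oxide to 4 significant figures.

Intermediates are shown rounded off to 4 significant digits as written. Each numeric step holds exact precision at each step — exactly one rounding goes into every reported value — the derived quantities are carried using the weight values on 1020 pbw of glass at full precision (the totals, yield, net glass mass, ignition loss, four oxide percentages), as quoted within the question or the answer.
Oxide masses out of the charge:
  MgO: 145.3·0.4824 = 70.09 pbw
  ZrO2: 65.13·0.6746 = 43.94 pbw
  SiO2: 860.0·0.9950 + 65.13·0.3244 = 876.8 pbw
  Al2O3: 40.85·0.6516 + 860.0·0.003000 = 29.20 pbw
LOI: 40.85·0.3484 + 860.0·0.002000 + 145.3·0.5176 + 65.13·0.001000 = 91.22 pbw
Resulting glass, batch − LOI: 1111 − 91.22 = 1020 pbw (= Σ oxide masses)
wt % = 100 × oxide mass / glass mass

Glass mass = 1020 pbw (batch 1111 − LOI 91.22).
Composition: MgO 6.871%, ZrO2 4.307%, SiO2 85.96%, Al2O3 2.862%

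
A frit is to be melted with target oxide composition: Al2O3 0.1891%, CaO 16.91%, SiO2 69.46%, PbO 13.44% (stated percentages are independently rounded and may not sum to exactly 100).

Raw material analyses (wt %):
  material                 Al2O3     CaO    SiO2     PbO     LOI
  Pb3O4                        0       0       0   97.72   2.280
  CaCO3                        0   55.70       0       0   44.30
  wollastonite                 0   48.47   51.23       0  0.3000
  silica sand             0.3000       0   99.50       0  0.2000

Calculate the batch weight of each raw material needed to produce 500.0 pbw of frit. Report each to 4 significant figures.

Values along the way are displayed, rounded to 4 significant digits, on the page. The whole derivation maintains exact precision at every stage; exactly one rounding is applied to every reported number — derived quantities are re-derived in full precision (LOI, the four compositions, the totals, the yield, glass mass) starting from the weights for 500.0 pbw of glass precisely as stated by either problem or answer.
Target oxide masses per 500.0 pbw frit:
  Al2O3: 0.1891% × 500.0 = 0.9455 pbw
  CaO: 16.91% × 500.0 = 84.55 pbw
  SiO2: 69.46% × 500.0 = 347.3 pbw
  PbO: 13.44% × 500.0 = 67.20 pbw
Mass-balance tally per oxide from the weights as reported, relative to the basis at hand (sums match the target masses inside rounding margins):
  Al2O3: 315.2·0.003000 = 0.9456 pbw (target 0.9455 pbw)
  CaO: 94.54·0.5570 + 65.80·0.4847 = 84.55 pbw (target 84.55 pbw)
  SiO2: 65.80·0.5123 + 315.2·0.9950 = 347.3 pbw (target 347.3 pbw)
  PbO: 68.77·0.9772 = 67.20 pbw (target 67.20 pbw)
Glass-mass bookkeeping: Σ batch − LOI loss = 500.0 pbw (per-oxide target masses sum to 500.0 pbw; versus the stated basis of 500.0 pbw — differing by rounding only).
Adding the batch up: Σ batch = 544.3 pbw; Σ batch·LOI gives LOI loss = 44.28 pbw; the yield ratio, glass ÷ batch: 91.87%.

Batch per 500.0 pbw frit:
  Pb3O4: 68.77 pbw
  CaCO3: 94.54 pbw
  wollastonite: 65.80 pbw
  silica sand: 315.2 pbw
Total batch = 544.3 pbw; LOI loss = 44.28 pbw; yield = 91.87%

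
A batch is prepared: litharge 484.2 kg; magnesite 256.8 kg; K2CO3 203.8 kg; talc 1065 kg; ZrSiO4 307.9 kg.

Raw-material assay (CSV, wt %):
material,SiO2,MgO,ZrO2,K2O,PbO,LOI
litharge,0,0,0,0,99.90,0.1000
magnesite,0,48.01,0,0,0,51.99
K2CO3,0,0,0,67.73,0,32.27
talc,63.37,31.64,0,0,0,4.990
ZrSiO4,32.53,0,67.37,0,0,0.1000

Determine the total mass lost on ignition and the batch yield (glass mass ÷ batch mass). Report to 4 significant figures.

LOI loss = 253.2 kg; glass = 2064 kg; yield = 89.07%

All internal work keeps exact precision through the solve. In-progress results are shown (rounded to four significant figures) when written out — a single rounding finalizes each reported result — all derived quantities (totals, ignition loss, the five compositions, glass mass, yield) are carried at full float precision starting from the weights for 2064 kg of glass as given in either problem or answer.
LOI of each material in turn:
  litharge: 484.2 × 0.001000 = 0.4842 kg
  magnesite: 256.8 × 0.5199 = 133.5 kg
  K2CO3: 203.8 × 0.3227 = 65.77 kg
  talc: 1065 × 0.04990 = 53.14 kg
  ZrSiO4: 307.9 × 0.001000 = 0.3079 kg
Total LOI = 253.2 kg
Glass = batch − LOI = 2318 − 253.2 = 2064 kg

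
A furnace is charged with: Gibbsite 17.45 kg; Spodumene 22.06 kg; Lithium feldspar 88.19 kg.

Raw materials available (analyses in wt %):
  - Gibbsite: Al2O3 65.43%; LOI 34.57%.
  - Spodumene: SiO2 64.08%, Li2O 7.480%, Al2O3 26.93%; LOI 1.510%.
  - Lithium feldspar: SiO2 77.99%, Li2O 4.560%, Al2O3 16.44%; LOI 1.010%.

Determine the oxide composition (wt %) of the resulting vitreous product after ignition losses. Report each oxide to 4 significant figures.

Glass mass = 120.4 kg (batch 127.7 − LOI 7.256).
Composition: SiO2 68.84%, Li2O 4.709%, Al2O3 26.45%

The working math maintains full precision in all steps; the intermediate values are displayed rounded to 4 significant figures as written; exactly one rounding lands on each reported result; derived quantities (ignition loss, glass mass, totals, the yield, the three compositions) are carried in full precision from the weighed amounts on 120.4 kg of glass as quoted within question or answer.
Delivered oxide masses:
  SiO2: 22.06·0.6408 + 88.19·0.7799 = 82.92 kg
  Li2O: 22.06·0.07480 + 88.19·0.04560 = 5.672 kg
  Al2O3: 17.45·0.6543 + 22.06·0.2693 + 88.19·0.1644 = 31.86 kg
LOI: 17.45·0.3457 + 22.06·0.01510 + 88.19·0.01010 = 7.256 kg
Resulting glass, batch − LOI: 127.7 − 7.256 = 120.4 kg (consistent with Σ oxide mass)
wt % = 100 × oxide mass / glass mass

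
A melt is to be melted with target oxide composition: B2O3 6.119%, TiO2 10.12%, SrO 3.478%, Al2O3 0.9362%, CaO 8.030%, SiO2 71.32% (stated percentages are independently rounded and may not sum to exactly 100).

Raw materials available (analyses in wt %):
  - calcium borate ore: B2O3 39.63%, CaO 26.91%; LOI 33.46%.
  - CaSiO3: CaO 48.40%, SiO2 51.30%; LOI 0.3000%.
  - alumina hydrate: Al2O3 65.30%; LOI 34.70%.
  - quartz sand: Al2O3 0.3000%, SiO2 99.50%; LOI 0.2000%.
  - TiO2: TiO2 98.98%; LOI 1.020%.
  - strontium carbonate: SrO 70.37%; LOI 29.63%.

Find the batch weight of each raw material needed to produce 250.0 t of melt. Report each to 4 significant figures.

In-progress results are shown, rounded to 4 significant digits, at each printed step — each numeric step holds full float precision through the solve. Each reported figure includes exactly one rounding; all derived quantities are recomputed at full precision (the six compositions, yield, the totals, LOI, glass mass) using the weight values per 250.0 t of glass as given in either problem or answer.
Oxide-by-oxide targets in 250.0 t melt:
  B2O3: 6.119% × 250.0 = 15.30 t
  TiO2: 10.12% × 250.0 = 25.30 t
  SrO: 3.478% × 250.0 = 8.695 t
  Al2O3: 0.9362% × 250.0 = 2.340 t
  CaO: 8.030% × 250.0 = 20.08 t
  SiO2: 71.32% × 250.0 = 178.3 t
Balance tally, oxide-wise, from the weights as reported, relative to the basis at hand (each sum matches its target mass once rounding is allowed for):
  B2O3: 38.60·0.3963 = 15.30 t (target 15.30 t)
  TiO2: 25.56·0.9898 = 25.30 t (target 25.30 t)
  SrO: 12.36·0.7037 = 8.698 t (target 8.695 t)
  Al2O3: 2.808·0.6530 + 168.9·0.003000 = 2.340 t (target 2.340 t)
  CaO: 38.60·0.2691 + 20.02·0.4840 = 20.08 t (target 20.08 t)
  SiO2: 20.02·0.5130 + 168.9·0.9950 = 178.3 t (target 178.3 t)
Auditing the glass mass value: total batch − LOI = 250.0 t (the targets, summed, come to 250.0 t; stated basis 250.0 t — deltas are rounding alone).
Batch grand total — Σ batch = 268.2 t; Σ batch·LOI gives LOI loss = 18.21 t; yield: glass divided by total = 93.21%.

Batch per 250.0 t melt:
  calcium borate ore: 38.60 t
  CaSiO3: 20.02 t
  alumina hydrate: 2.808 t
  quartz sand: 168.9 t
  TiO2: 25.56 t
  strontium carbonate: 12.36 t
Total batch = 268.2 t; LOI loss = 18.21 t; yield = 93.21%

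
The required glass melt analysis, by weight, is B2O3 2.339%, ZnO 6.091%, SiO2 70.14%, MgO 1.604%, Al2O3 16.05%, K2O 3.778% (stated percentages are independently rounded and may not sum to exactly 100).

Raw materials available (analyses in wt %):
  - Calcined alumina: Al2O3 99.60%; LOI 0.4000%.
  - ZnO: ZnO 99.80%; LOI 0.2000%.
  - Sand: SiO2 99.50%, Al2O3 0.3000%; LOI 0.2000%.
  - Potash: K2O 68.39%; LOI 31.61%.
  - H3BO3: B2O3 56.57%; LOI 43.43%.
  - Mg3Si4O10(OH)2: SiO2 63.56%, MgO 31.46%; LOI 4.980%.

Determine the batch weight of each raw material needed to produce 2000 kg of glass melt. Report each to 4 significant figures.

All arithmetic maintains full precision through every step. Intermediates appear, rounded to 4 significant digits, in the working; exactly one rounding goes into each reported number. The derived quantities (net glass mass, the totals, yield, six oxide percentages, ignition loss) are re-derived using the weight values at 2000 kg of glass at exact precision, as they appear in either problem or answer.
The oxide mass targets at 2000 kg glass melt:
  B2O3: 2.339% × 2000 = 46.78 kg
  ZnO: 6.091% × 2000 = 121.8 kg
  SiO2: 70.14% × 2000 = 1403 kg
  MgO: 1.604% × 2000 = 32.08 kg
  Al2O3: 16.05% × 2000 = 321.0 kg
  K2O: 3.778% × 2000 = 75.56 kg
Checking each oxide sum working from each reported weight, versus the basis set out (oxide sums agree with the targets within answer rounding):
  B2O3: 82.69·0.5657 = 46.78 kg (target 46.78 kg)
  ZnO: 122.1·0.9980 = 121.9 kg (target 121.8 kg)
  SiO2: 1345·0.9950 + 102.0·0.6356 = 1403 kg (target 1403 kg)
  MgO: 102.0·0.3146 = 32.09 kg (target 32.08 kg)
  Al2O3: 318.2·0.9960 + 1345·0.003000 = 321.0 kg (target 321.0 kg)
  K2O: 110.5·0.6839 = 75.57 kg (target 75.56 kg)
Auditing the glass mass value: total batch − LOI = 2000 kg (per-oxide target masses sum to 2000 kg; stated basis 2000 kg — deltas are rounding alone).
Batch total: Σ batch = 2080 kg; ignition loss, Σ(batch × LOI) = 80.13 kg; the yield ratio, glass ÷ batch: 96.15%.

Batch per 2000 kg glass melt:
  Calcined alumina: 318.2 kg
  ZnO: 122.1 kg
  Sand: 1345 kg
  Potash: 110.5 kg
  H3BO3: 82.69 kg
  Mg3Si4O10(OH)2: 102.0 kg
Total batch = 2080 kg; LOI loss = 80.13 kg; yield = 96.15%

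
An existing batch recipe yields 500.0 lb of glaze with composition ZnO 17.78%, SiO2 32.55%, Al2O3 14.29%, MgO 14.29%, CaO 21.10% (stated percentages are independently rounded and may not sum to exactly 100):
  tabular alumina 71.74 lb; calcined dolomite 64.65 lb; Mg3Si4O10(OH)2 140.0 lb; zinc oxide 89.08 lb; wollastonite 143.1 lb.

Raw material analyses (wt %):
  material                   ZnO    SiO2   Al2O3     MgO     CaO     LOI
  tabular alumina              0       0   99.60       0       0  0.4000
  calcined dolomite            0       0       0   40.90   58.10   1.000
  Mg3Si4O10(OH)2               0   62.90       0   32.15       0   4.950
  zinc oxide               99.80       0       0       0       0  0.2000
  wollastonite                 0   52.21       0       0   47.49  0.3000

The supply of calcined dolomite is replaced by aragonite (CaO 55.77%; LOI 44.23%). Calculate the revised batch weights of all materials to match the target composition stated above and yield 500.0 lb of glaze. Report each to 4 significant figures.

Intermediates appear, rounded to four significant digits, on the page — the working math maintains full float precision through the solve. Exactly one rounding goes into every reported number — derived quantities (LOI, yield, the five compositions, net glass mass, totals) are re-derived at exact precision starting from the weights on 500.0 lb of glass, as written in the problem or answer text.
Per-oxide target masses for 500.0 lb glaze:
  ZnO: 17.78% × 500.0 = 88.90 lb
  SiO2: 32.55% × 500.0 = 162.7 lb
  Al2O3: 14.29% × 500.0 = 71.45 lb
  MgO: 14.29% × 500.0 = 71.45 lb
  CaO: 21.10% × 500.0 = 105.5 lb
Per-oxide balance check given the weights on record, for the quoted basis mass (each sum matches its target mass net of answer rounding effects):
  ZnO: 89.08·0.9980 = 88.90 lb (target 88.90 lb)
  SiO2: 222.2·0.6290 + 43.98·0.5221 = 162.7 lb (target 162.7 lb)
  Al2O3: 71.74·0.9960 = 71.45 lb (target 71.45 lb)
  MgO: 222.2·0.3215 = 71.44 lb (target 71.45 lb)
  CaO: 151.7·0.5577 + 43.98·0.4749 = 105.5 lb (target 105.5 lb)
Glass-mass bookkeeping: total charge less LOI = 500.0 lb (summing oxide targets gives 500.0 lb; versus the stated basis of 500.0 lb — differing by rounding only).
Batch total: Σ batch = 578.7 lb; Σ batch·LOI gives LOI loss = 78.69 lb; yield: glass divided by total = 86.40%.

Revised batch per 500.0 lb glaze:
  tabular alumina: 71.74 lb
  aragonite: 151.7 lb
  Mg3Si4O10(OH)2: 222.2 lb
  zinc oxide: 89.08 lb
  wollastonite: 43.98 lb
Total batch = 578.7 lb; LOI loss = 78.69 lb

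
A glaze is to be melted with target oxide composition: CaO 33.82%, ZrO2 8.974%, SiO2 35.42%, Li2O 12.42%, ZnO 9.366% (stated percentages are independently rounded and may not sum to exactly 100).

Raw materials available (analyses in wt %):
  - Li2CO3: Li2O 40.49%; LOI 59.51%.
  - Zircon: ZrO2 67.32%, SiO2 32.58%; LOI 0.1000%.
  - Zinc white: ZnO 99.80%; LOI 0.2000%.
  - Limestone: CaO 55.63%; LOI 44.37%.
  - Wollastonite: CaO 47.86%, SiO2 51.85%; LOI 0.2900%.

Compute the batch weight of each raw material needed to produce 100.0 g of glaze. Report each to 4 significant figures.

Each numeric step holds exact precision at each step; working values appear, rounded to four significant figures, when written out; each reported value takes exactly one rounding; derived quantities are carried from the weighed amounts at 100.0 g of glass in full precision (yield, the five compositions, glass mass, LOI, the totals) precisely as stated by problem or answer.
Target masses of each oxide per 100.0 g glaze:
  CaO: 33.82% × 100.0 = 33.82 g
  ZrO2: 8.974% × 100.0 = 8.974 g
  SiO2: 35.42% × 100.0 = 35.42 g
  Li2O: 12.42% × 100.0 = 12.42 g
  ZnO: 9.366% × 100.0 = 9.366 g
Mass-balance tally per oxide given the weights on record, against the basis in use (delivered sums recover each target inside rounding margins):
  CaO: 9.230·0.5563 + 59.94·0.4786 = 33.82 g (target 33.82 g)
  ZrO2: 13.33·0.6732 = 8.974 g (target 8.974 g)
  SiO2: 13.33·0.3258 + 59.94·0.5185 = 35.42 g (target 35.42 g)
  Li2O: 30.67·0.4049 = 12.42 g (target 12.42 g)
  ZnO: 9.385·0.9980 = 9.366 g (target 9.366 g)
Glass mass check: net batch after ignition = 100.0 g (oxide target masses add up to 100.0 g; the stated basis being 100.0 g — differing by rounding only).
Batch total: Σ batch = 122.6 g; Σ batch·LOI gives LOI loss = 22.55 g; glass ÷ batch gives a yield of 81.60%.

Batch per 100.0 g glaze:
  Li2CO3: 30.67 g
  Zircon: 13.33 g
  Zinc white: 9.385 g
  Limestone: 9.230 g
  Wollastonite: 59.94 g
Total batch = 122.6 g; LOI loss = 22.55 g; yield = 81.60%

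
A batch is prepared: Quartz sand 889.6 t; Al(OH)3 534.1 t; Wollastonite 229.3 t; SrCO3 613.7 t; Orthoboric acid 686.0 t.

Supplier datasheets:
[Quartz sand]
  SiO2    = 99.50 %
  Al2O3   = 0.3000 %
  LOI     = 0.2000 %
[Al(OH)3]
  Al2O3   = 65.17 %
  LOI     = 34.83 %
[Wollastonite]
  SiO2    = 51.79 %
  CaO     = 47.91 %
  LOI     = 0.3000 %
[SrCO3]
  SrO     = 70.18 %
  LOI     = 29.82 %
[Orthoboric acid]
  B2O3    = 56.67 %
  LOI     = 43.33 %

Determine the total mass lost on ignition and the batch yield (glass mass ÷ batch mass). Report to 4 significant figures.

In-progress results are displayed rounded to 4 significant digits as written — all arithmetic holds exact precision in every operation — every reported value is rounded only once; derived quantities (the yield, the five compositions, LOI, totals, net glass mass) are recomputed at full precision from the weighed amounts for 2284 t of glass, as set out in problem or answer.
Loss on ignition, line by line:
  Quartz sand: 889.6 × 0.002000 = 1.779 t
  Al(OH)3: 534.1 × 0.3483 = 186.0 t
  Wollastonite: 229.3 × 0.003000 = 0.6879 t
  SrCO3: 613.7 × 0.2982 = 183.0 t
  Orthoboric acid: 686.0 × 0.4333 = 297.2 t
Total LOI = 668.7 t
Glass = batch − LOI = 2953 − 668.7 = 2284 t

LOI loss = 668.7 t; glass = 2284 t; yield = 77.35%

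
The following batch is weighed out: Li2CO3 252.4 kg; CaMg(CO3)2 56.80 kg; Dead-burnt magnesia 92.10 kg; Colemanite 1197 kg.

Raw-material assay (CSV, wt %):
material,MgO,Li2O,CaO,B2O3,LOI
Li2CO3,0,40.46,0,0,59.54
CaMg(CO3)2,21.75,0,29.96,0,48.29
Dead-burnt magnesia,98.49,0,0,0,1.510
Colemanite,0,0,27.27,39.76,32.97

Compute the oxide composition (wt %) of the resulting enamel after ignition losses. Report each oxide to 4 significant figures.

Glass mass = 1025 kg (batch 1598 − LOI 573.7).
Composition: MgO 10.06%, Li2O 9.967%, CaO 33.52%, B2O3 46.45%

Working values appear, rounded to four significant digits, on the page. The whole derivation maintains exact precision end to end. A single rounding produces every reported number. All derived quantities, which include glass mass, the yield, the totals, four oxide percentages, LOI, are re-derived at full float precision, exactly as printed in either problem or answer, from the weighed amounts for 1025 kg of glass.
Oxide-by-oxide delivered mass:
  MgO: 56.80·0.2175 + 92.10·0.9849 = 103.1 kg
  Li2O: 252.4·0.4046 = 102.1 kg
  CaO: 56.80·0.2996 + 1197·0.2727 = 343.4 kg
  B2O3: 1197·0.3976 = 475.9 kg
LOI: 252.4·0.5954 + 56.80·0.4829 + 92.10·0.01510 + 1197·0.3297 = 573.7 kg
Glass = total batch minus LOI = 1598 − 573.7 = 1025 kg (matching Σ of the oxides)
wt % = oxide mass / glass mass × 100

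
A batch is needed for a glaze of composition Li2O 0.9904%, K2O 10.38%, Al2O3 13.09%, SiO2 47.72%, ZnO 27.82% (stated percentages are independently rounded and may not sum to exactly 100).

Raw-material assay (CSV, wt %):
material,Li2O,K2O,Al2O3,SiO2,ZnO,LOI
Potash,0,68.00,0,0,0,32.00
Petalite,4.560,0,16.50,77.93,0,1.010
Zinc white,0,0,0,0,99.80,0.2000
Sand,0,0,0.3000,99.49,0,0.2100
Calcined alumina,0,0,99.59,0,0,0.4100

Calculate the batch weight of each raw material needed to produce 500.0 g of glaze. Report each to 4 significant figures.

Batch per 500.0 g glaze:
  Potash: 76.32 g
  Petalite: 108.6 g
  Zinc white: 139.4 g
  Sand: 154.8 g
  Calcined alumina: 47.26 g
Total batch = 526.4 g; LOI loss = 26.32 g; yield = 95.00%

Intermediates appear, rounded to four significant digits, in the printout — all internal work maintains full precision in all steps — each reported figure carries a single rounding. The derived quantities are rebuilt in full float precision (five oxide percentages, the yield, LOI, net glass mass, totals) starting from the weights for 500.0 g of glass, as written in either problem or answer.
Target oxide masses per 500.0 g glaze:
  Li2O: 0.9904% × 500.0 = 4.952 g
  K2O: 10.38% × 500.0 = 51.90 g
  Al2O3: 13.09% × 500.0 = 65.45 g
  SiO2: 47.72% × 500.0 = 238.6 g
  ZnO: 27.82% × 500.0 = 139.1 g
Balance tally, oxide-wise, using the reported weights, for the quoted basis mass (oxide sums agree with the targets inside rounding margins):
  Li2O: 108.6·0.04560 = 4.952 g (target 4.952 g)
  K2O: 76.32·0.6800 = 51.90 g (target 51.90 g)
  Al2O3: 108.6·0.1650 + 154.8·0.003000 + 47.26·0.9959 = 65.45 g (target 65.45 g)
  SiO2: 108.6·0.7793 + 154.8·0.9949 = 238.6 g (target 238.6 g)
  ZnO: 139.4·0.9980 = 139.1 g (target 139.1 g)
Glass mass check: the batch minus its LOI: 500.1 g (the targets, summed, come to 500.0 g; against the stated basis, 500.0 g — any gap is answer rounding).
Summing the batch: Σ batch = 526.4 g; the LOI term Σ batch·LOI equals 26.32 g; yield: glass divided by total = 95.00%.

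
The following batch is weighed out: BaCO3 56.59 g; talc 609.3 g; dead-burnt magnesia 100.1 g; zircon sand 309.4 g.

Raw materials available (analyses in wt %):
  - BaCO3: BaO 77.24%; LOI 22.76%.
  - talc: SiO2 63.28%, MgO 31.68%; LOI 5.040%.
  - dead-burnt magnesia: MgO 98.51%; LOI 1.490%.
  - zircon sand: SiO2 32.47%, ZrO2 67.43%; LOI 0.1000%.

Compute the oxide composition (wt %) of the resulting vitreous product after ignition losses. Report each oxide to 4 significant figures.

All internal work maintains full float precision in all steps. Mid-chain values appear rounded off to 4 significant digits when written out; exactly one rounding lands on every reported result. Derived quantities are rebuilt in full float precision (four oxide percentages, LOI, yield, glass mass, the totals) from the weighed amounts on 1030 g of glass, exactly as shown in the problem or the answer.
Per-oxide mass from batch:
  SiO2: 609.3·0.6328 + 309.4·0.3247 = 486.0 g
  BaO: 56.59·0.7724 = 43.71 g
  ZrO2: 309.4·0.6743 = 208.6 g
  MgO: 609.3·0.3168 + 100.1·0.9851 = 291.6 g
LOI: 56.59·0.2276 + 609.3·0.05040 + 100.1·0.01490 + 309.4·0.001000 = 45.39 g
Glass mass = batch − LOI = 1075 − 45.39 = 1030 g (matching Σ of the oxides)
wt % = oxide mass / glass mass × 100

Glass mass = 1030 g (batch 1075 − LOI 45.39).
Composition: SiO2 47.19%, BaO 4.244%, ZrO2 20.26%, MgO 28.31%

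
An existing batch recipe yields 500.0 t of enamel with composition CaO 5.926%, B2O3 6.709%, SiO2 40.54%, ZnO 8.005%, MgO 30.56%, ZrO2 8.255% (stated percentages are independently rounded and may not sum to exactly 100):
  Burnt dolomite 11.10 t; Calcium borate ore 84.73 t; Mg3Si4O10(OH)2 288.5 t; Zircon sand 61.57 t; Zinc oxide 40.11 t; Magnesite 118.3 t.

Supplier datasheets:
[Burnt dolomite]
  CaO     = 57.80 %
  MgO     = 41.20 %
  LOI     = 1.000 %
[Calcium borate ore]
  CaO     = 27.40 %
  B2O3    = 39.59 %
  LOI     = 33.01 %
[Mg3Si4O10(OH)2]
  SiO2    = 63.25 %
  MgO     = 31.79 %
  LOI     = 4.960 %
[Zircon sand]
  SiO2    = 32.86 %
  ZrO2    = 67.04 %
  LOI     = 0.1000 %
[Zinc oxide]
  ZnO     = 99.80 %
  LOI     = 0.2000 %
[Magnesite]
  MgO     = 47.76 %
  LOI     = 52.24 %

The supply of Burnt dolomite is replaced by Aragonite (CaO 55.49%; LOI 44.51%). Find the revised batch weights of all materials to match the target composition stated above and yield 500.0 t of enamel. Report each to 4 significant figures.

Mid-chain values are printed with 4-significant-figure rounding between the steps. All arithmetic holds full precision in all steps — each reported figure is rounded only once. Derived quantities are recomputed from the weighed amounts per 500.0 t of glass at full precision (LOI, the six compositions, net glass mass, the yield, the totals), exactly as shown in the question or the answer.
Target masses of each oxide per 500.0 t enamel:
  CaO: 5.926% × 500.0 = 29.63 t
  B2O3: 6.709% × 500.0 = 33.54 t
  SiO2: 40.54% × 500.0 = 202.7 t
  ZnO: 8.005% × 500.0 = 40.03 t
  MgO: 30.56% × 500.0 = 152.8 t
  ZrO2: 8.255% × 500.0 = 41.28 t
Oxide-by-oxide audit applying the batch weights above, per the basis as stated (target by target, the sums agree up to rounding of the answer):
  CaO: 11.56·0.5549 + 84.73·0.2740 = 29.63 t (target 29.63 t)
  B2O3: 84.73·0.3959 = 33.54 t (target 33.54 t)
  SiO2: 288.5·0.6325 + 61.57·0.3286 = 202.7 t (target 202.7 t)
  ZnO: 40.11·0.9980 = 40.03 t (target 40.03 t)
  MgO: 288.5·0.3179 + 127.9·0.4776 = 152.8 t (target 152.8 t)
  ZrO2: 61.57·0.6704 = 41.28 t (target 41.28 t)
Consistency of the glass mass: whole batch net of LOI = 500.0 t (the Σ of target masses is 500.0 t; versus the stated basis of 500.0 t — gaps are rounding artifacts).
Whole-batch sum: Σ batch = 614.4 t; ignition loss, Σ(batch × LOI) = 114.4 t; yield, glass over the total, = 81.38%.

Revised batch per 500.0 t enamel:
  Aragonite: 11.56 t
  Calcium borate ore: 84.73 t
  Mg3Si4O10(OH)2: 288.5 t
  Zircon sand: 61.57 t
  Zinc oxide: 40.11 t
  Magnesite: 127.9 t
Total batch = 614.4 t; LOI loss = 114.4 t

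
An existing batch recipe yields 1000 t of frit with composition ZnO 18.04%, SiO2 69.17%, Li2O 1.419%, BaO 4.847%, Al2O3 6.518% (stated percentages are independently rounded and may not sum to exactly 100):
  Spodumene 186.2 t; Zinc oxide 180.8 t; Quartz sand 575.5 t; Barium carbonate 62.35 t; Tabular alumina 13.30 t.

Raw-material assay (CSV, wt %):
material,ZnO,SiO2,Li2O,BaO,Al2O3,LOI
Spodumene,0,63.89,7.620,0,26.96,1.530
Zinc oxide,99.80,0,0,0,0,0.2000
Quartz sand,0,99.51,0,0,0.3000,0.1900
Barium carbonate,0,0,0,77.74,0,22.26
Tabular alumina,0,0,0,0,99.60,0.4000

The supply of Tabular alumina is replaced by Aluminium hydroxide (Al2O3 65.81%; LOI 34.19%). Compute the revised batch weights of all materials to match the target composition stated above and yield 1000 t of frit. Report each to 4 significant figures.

Values along the way are displayed (rounded to four significant digits) as written. All internal work keeps full precision throughout; each reported figure carries a single rounding — the derived quantities (totals, the yield, net glass mass, the five compositions, LOI) are rebuilt from the weighed amounts at 1000 t of glass in full precision, as set out in question or answer.
Per-oxide target masses for 1000 t frit:
  ZnO: 18.04% × 1000 = 180.4 t
  SiO2: 69.17% × 1000 = 691.7 t
  Li2O: 1.419% × 1000 = 14.19 t
  BaO: 4.847% × 1000 = 48.47 t
  Al2O3: 6.518% × 1000 = 65.18 t
Balance tally, oxide-wise, working from each reported weight, versus the basis set out (delivered sums recover each target exact up to rounding of places):
  ZnO: 180.8·0.9980 = 180.4 t (target 180.4 t)
  SiO2: 186.2·0.6389 + 575.5·0.9951 = 691.6 t (target 691.7 t)
  Li2O: 186.2·0.07620 = 14.19 t (target 14.19 t)
  BaO: 62.35·0.7774 = 48.47 t (target 48.47 t)
  Al2O3: 186.2·0.2696 + 575.5·0.003000 + 20.13·0.6581 = 65.17 t (target 65.18 t)
Consistency of the glass mass: whole batch net of LOI = 999.9 t (targets for the oxides total 999.9 t; the stated basis being 1000 t — differing by rounding only).
Total batch = Σ batch = 1025 t; ignition loss, Σ(batch × LOI) = 25.07 t; the yield ratio, glass ÷ batch: 97.55%.

Revised batch per 1000 t frit:
  Spodumene: 186.2 t
  Zinc oxide: 180.8 t
  Quartz sand: 575.5 t
  Barium carbonate: 62.35 t
  Aluminium hydroxide: 20.13 t
Total batch = 1025 t; LOI loss = 25.07 t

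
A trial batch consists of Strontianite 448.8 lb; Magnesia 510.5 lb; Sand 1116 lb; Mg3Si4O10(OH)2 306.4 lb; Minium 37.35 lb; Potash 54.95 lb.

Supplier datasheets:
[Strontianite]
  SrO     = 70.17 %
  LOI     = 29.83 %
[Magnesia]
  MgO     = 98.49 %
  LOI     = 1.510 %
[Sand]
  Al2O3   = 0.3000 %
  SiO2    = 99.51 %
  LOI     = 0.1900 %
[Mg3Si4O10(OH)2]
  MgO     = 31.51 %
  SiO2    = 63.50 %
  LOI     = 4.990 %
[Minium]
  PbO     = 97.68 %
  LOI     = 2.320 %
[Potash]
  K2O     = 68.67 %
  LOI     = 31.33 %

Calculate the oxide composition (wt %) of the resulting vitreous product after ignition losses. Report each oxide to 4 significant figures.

Exact precision is carried at all times; in-progress results are displayed, rounded to four significant figures, as written. Each reported number is rounded just once. Derived quantities, including the totals, LOI, net glass mass, the six compositions, the yield, are rebuilt starting from the weights on 2297 lb of glass in full float precision exactly as shown in the problem or answer text.
Per-oxide mass from batch:
  MgO: 510.5·0.9849 + 306.4·0.3151 = 599.3 lb
  Al2O3: 1116·0.003000 = 3.348 lb
  K2O: 54.95·0.6867 = 37.73 lb
  PbO: 37.35·0.9768 = 36.48 lb
  SiO2: 1116·0.9951 + 306.4·0.6350 = 1305 lb
  SrO: 448.8·0.7017 = 314.9 lb
LOI: 448.8·0.2983 + 510.5·0.01510 + 1116·0.001900 + 306.4·0.04990 + 37.35·0.02320 + 54.95·0.3133 = 177.1 lb
batch − LOI leaves glass = 2474 − 177.1 = 2297 lb (the oxide masses sum to this)
wt % = oxide mass / glass mass × 100

Glass mass = 2297 lb (batch 2474 − LOI 177.1).
Composition: MgO 26.09%, Al2O3 0.1458%, K2O 1.643%, PbO 1.588%, SiO2 56.82%, SrO 13.71%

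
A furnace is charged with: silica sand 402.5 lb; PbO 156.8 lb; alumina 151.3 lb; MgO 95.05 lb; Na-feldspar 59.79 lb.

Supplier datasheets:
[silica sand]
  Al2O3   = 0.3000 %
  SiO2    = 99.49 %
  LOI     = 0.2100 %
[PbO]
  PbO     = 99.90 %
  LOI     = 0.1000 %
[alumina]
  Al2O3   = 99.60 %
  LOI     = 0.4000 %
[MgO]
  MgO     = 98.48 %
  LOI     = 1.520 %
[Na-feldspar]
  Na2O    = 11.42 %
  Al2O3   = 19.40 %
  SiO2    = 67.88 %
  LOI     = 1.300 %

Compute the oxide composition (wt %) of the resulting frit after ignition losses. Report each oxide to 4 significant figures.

The working math keeps exact precision at each step — intermediates are displayed, rounded to 4 significant digits, in the working. A single rounding yields every reported number — the derived quantities, including glass mass, totals, the yield, the five compositions, ignition loss, are computed from the weighed amounts per 861.6 lb of glass at full float precision as they appear in the problem or the answer.
Oxide-by-oxide delivered mass:
  Na2O: 59.79·0.1142 = 6.828 lb
  MgO: 95.05·0.9848 = 93.61 lb
  Al2O3: 402.5·0.003000 + 151.3·0.9960 + 59.79·0.1940 = 163.5 lb
  PbO: 156.8·0.9990 = 156.6 lb
  SiO2: 402.5·0.9949 + 59.79·0.6788 = 441.0 lb
LOI: 402.5·0.002100 + 156.8·0.001000 + 151.3·0.004000 + 95.05·0.01520 + 59.79·0.01300 = 3.829 lb
Net of LOI, the glass mass = 865.4 − 3.829 = 861.6 lb (consistent with Σ oxide mass)
wt % = 100 × oxide mass / glass mass

Glass mass = 861.6 lb (batch 865.4 − LOI 3.829).
Composition: Na2O 0.7925%, MgO 10.86%, Al2O3 18.98%, PbO 18.18%, SiO2 51.19%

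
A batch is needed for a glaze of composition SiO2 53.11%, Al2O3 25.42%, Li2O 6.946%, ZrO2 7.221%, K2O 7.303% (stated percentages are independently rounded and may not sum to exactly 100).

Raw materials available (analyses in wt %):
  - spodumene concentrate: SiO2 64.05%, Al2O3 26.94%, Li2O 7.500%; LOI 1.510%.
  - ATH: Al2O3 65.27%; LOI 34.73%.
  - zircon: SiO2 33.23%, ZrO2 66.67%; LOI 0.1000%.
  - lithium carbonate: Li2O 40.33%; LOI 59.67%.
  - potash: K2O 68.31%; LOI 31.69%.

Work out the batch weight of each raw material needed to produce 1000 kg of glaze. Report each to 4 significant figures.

Batch per 1000 kg glaze:
  spodumene concentrate: 773.0 kg
  ATH: 70.40 kg
  zircon: 108.3 kg
  lithium carbonate: 28.48 kg
  potash: 106.9 kg
Total batch = 1087 kg; LOI loss = 87.10 kg; yield = 91.99%

The whole derivation carries exact precision throughout; rounding to 4 significant figures extends to each in-between result as shown — each reported figure carries a single rounding — all derived quantities (net glass mass, the yield, totals, LOI, five oxide percentages) are re-derived in full precision using the weight values at 1000 kg of glass precisely as stated by either problem or answer.
Target oxide masses per 1000 kg glaze:
  SiO2: 53.11% × 1000 = 531.1 kg
  Al2O3: 25.42% × 1000 = 254.2 kg
  Li2O: 6.946% × 1000 = 69.46 kg
  ZrO2: 7.221% × 1000 = 72.21 kg
  K2O: 7.303% × 1000 = 73.03 kg
Balance tally, oxide-wise, working from each reported weight, versus the basis set out (delivered sums recover each target within answer rounding):
  SiO2: 773.0·0.6405 + 108.3·0.3323 = 531.1 kg (target 531.1 kg)
  Al2O3: 773.0·0.2694 + 70.40·0.6527 = 254.2 kg (target 254.2 kg)
  Li2O: 773.0·0.07500 + 28.48·0.4033 = 69.46 kg (target 69.46 kg)
  ZrO2: 108.3·0.6667 = 72.20 kg (target 72.21 kg)
  K2O: 106.9·0.6831 = 73.02 kg (target 73.03 kg)
Consistency of the glass mass: the batch minus its LOI: 1000 kg (targets for the oxides total 1000 kg; with the basis standing at 1000 kg — differing by rounding only).
Whole-batch sum: Σ batch = 1087 kg; LOI loss = Σ batch·LOI = 87.10 kg; glass ÷ batch gives a yield of 91.99%.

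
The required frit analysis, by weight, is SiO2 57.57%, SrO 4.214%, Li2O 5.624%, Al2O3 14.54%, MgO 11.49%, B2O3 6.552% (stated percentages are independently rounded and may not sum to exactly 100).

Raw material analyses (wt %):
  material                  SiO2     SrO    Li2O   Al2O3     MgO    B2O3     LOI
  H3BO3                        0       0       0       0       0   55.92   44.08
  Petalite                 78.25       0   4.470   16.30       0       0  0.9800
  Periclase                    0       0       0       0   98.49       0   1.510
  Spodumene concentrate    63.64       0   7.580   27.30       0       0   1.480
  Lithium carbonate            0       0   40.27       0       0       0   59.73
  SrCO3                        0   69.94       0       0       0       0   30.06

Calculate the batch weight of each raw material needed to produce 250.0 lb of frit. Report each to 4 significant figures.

Batch per 250.0 lb frit:
  H3BO3: 29.29 lb
  Petalite: 147.0 lb
  Periclase: 29.17 lb
  Spodumene concentrate: 45.36 lb
  Lithium carbonate: 10.06 lb
  SrCO3: 15.06 lb
Total batch = 275.9 lb; LOI loss = 26.00 lb; yield = 90.58%

Each numeric step maintains full float precision through the solve. The intermediate values are printed, rounded to 4 significant figures, alongside each step; exactly one rounding lands on each reported value; derived quantities, which include the yield, the six compositions, net glass mass, totals, LOI, are computed in full float precision, as quoted within the problem or answer text, from the batch weights for 250.0 lb of glass.
Oxide mass targets, per 250.0 lb frit:
  SiO2: 57.57% × 250.0 = 143.9 lb
  SrO: 4.214% × 250.0 = 10.54 lb
  Li2O: 5.624% × 250.0 = 14.06 lb
  Al2O3: 14.54% × 250.0 = 36.35 lb
  MgO: 11.49% × 250.0 = 28.72 lb
  B2O3: 6.552% × 250.0 = 16.38 lb
Oxide-by-oxide audit given the weights on record, relative to the basis at hand (summed amounts equal target values net of answer rounding effects):
  SiO2: 147.0·0.7825 + 45.36·0.6364 = 143.9 lb (target 143.9 lb)
  SrO: 15.06·0.6994 = 10.53 lb (target 10.54 lb)
  Li2O: 147.0·0.04470 + 45.36·0.07580 + 10.06·0.4027 = 14.06 lb (target 14.06 lb)
  Al2O3: 147.0·0.1630 + 45.36·0.2730 = 36.34 lb (target 36.35 lb)
  MgO: 29.17·0.9849 = 28.73 lb (target 28.72 lb)
  B2O3: 29.29·0.5592 = 16.38 lb (target 16.38 lb)
The glass-mass cross-check: whole batch net of LOI = 249.9 lb (the targets, summed, come to 250.0 lb; against the stated basis, 250.0 lb — a pure rounding effect).
Adding the batch up: Σ batch = 275.9 lb; loss to ignition Σ batch·LOI = 26.00 lb; the yield ratio, glass ÷ batch: 90.58%.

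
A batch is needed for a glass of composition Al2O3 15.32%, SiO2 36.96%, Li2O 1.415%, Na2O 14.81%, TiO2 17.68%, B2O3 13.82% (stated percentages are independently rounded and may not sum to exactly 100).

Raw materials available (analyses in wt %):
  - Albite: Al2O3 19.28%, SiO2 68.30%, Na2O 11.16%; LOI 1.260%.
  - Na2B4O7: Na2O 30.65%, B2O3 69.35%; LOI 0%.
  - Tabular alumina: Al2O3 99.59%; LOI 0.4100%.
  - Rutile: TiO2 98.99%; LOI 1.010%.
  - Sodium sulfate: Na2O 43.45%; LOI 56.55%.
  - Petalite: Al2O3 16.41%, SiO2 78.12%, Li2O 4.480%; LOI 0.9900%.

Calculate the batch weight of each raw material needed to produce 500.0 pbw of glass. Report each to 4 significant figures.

In-progress results are shown (rounded to 4 significant digits) across the worked steps — the working math maintains exact precision throughout — each reported number is rounded a single time. All derived quantities are rebuilt from the batch weights per 500.0 pbw of glass in exact precision (net glass mass, the yield, ignition loss, the six compositions, totals), as written in question or answer.
Target oxide masses per 500.0 pbw glass:
  Al2O3: 15.32% × 500.0 = 76.60 pbw
  SiO2: 36.96% × 500.0 = 184.8 pbw
  Li2O: 1.415% × 500.0 = 7.075 pbw
  Na2O: 14.81% × 500.0 = 74.05 pbw
  TiO2: 17.68% × 500.0 = 88.40 pbw
  B2O3: 13.82% × 500.0 = 69.10 pbw
A balance pass over the oxides, working from each reported weight, under the basis named above (delivered sums recover each target net of answer rounding effects):
  Al2O3: 89.94·0.1928 + 33.48·0.9959 + 157.9·0.1641 = 76.59 pbw (target 76.60 pbw)
  SiO2: 89.94·0.6830 + 157.9·0.7812 = 184.8 pbw (target 184.8 pbw)
  Li2O: 157.9·0.04480 = 7.074 pbw (target 7.075 pbw)
  Na2O: 89.94·0.1116 + 99.64·0.3065 + 77.04·0.4345 = 74.05 pbw (target 74.05 pbw)
  TiO2: 89.30·0.9899 = 88.40 pbw (target 88.40 pbw)
  B2O3: 99.64·0.6935 = 69.10 pbw (target 69.10 pbw)
Consistency of the glass mass: total batch − LOI = 500.0 pbw (per-oxide target masses sum to 500.0 pbw; the stated basis being 500.0 pbw — differing by rounding only).
Batch grand total — Σ batch = 547.3 pbw; Σ batch·LOI gives LOI loss = 47.30 pbw; glass ÷ batch gives a yield of 91.36%.

Batch per 500.0 pbw glass:
  Albite: 89.94 pbw
  Na2B4O7: 99.64 pbw
  Tabular alumina: 33.48 pbw
  Rutile: 89.30 pbw
  Sodium sulfate: 77.04 pbw
  Petalite: 157.9 pbw
Total batch = 547.3 pbw; LOI loss = 47.30 pbw; yield = 91.36%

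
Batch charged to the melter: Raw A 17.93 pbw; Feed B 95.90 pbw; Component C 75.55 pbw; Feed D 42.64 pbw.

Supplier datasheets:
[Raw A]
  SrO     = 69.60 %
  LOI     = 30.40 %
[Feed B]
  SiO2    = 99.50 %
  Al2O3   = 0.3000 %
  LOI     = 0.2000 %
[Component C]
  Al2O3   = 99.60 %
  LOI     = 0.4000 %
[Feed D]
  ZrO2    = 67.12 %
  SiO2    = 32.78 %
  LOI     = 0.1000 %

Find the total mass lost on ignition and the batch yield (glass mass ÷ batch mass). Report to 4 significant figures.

LOI loss = 5.987 pbw; glass = 226.0 pbw; yield = 97.42%

Values along the way are printed (rounded to four significant figures) at each printed step — the working math carries exact precision all the way through; each reported result takes a single rounding. Derived quantities (glass mass, totals, ignition loss, yield, four oxide percentages) are recomputed starting from the weights at 226.0 pbw of glass at full float precision as they appear in the problem or the answer.
Material-by-material LOI:
  Raw A: 17.93 × 0.3040 = 5.451 pbw
  Feed B: 95.90 × 0.002000 = 0.1918 pbw
  Component C: 75.55 × 0.004000 = 0.3022 pbw
  Feed D: 42.64 × 0.001000 = 0.04264 pbw
Total LOI = 5.987 pbw
Glass = batch − LOI = 232.0 − 5.987 = 226.0 pbw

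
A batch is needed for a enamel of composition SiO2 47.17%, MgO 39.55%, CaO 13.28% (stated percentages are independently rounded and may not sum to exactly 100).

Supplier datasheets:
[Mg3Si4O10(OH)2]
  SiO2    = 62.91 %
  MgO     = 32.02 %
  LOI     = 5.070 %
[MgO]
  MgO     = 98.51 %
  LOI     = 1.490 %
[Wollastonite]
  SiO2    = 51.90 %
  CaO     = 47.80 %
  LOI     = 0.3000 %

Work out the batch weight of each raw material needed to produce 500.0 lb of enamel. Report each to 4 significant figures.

The working math carries full float precision through every step — mid-chain values appear with 4-significant-figure rounding between the steps; exactly one rounding lands on each reported figure — the derived quantities are re-derived using the weight values at 500.0 lb of glass in full float precision (the totals, glass mass, yield, the three compositions, ignition loss), exactly as shown in problem or answer.
Per-oxide target masses for 500.0 lb enamel:
  SiO2: 47.17% × 500.0 = 235.8 lb
  MgO: 39.55% × 500.0 = 197.8 lb
  CaO: 13.28% × 500.0 = 66.40 lb
Balance tally, oxide-wise, from the weights as reported, versus the basis set out (delivered sums recover each target inside rounding margins):
  SiO2: 260.3·0.6291 + 138.9·0.5190 = 235.8 lb (target 235.8 lb)
  MgO: 260.3·0.3202 + 116.1·0.9851 = 197.7 lb (target 197.8 lb)
  CaO: 138.9·0.4780 = 66.39 lb (target 66.40 lb)
Glass-mass bookkeeping: total charge less LOI = 500.0 lb (per-oxide target masses sum to 500.0 lb; stated basis 500.0 lb — gaps are rounding artifacts).
Summing the batch: Σ batch = 515.3 lb; LOI removed, Σ of batch·LOI: 15.34 lb; yield, glass over the total, = 97.02%.

Batch per 500.0 lb enamel:
  Mg3Si4O10(OH)2: 260.3 lb
  MgO: 116.1 lb
  Wollastonite: 138.9 lb
Total batch = 515.3 lb; LOI loss = 15.34 lb; yield = 97.02%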